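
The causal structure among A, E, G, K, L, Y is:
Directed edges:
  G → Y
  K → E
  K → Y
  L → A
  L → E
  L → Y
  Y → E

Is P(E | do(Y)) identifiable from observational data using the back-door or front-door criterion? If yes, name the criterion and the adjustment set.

P(E|do(Y)): backdoor, adjust for {K, L}.

desc(Y)\{Y}={E}; candidates ⊆ {A,G,K,L}.
size 0: {}; under {} Y still reaches {A,E,G,K,L} ∋ E.
size 1: {A}, {G}, {K} …(+1); under {A} Y still reaches {E,G,K,L} ∋ E.
{K,L}: Y⊥E given {K,L} in G with Y→· removed — back-door holds.
P(E|do(Y)) = Σ_{K,L} P(E|Y,K,L)·P(K,L).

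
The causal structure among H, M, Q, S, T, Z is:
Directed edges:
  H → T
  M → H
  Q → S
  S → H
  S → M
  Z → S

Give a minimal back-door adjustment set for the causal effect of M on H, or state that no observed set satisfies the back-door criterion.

M→H: minimal back-door set {S}.

desc(M)\{M}={H,T}; candidates ⊆ {Q,S,Z}.
size 0: {}; under {} M still reaches {H,Q,S,T,Z} ∋ H.
{S}: M⊥H given {S} in G with M→· removed — back-door holds.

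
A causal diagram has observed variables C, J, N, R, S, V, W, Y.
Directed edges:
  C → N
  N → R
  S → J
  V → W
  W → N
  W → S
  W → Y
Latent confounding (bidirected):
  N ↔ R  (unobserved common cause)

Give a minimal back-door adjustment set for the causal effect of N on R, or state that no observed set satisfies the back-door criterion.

desc(N)\{N}={R}; candidates ⊆ {C,J,S,V,W,Y}.
N↔R: latent back-door arc(s) into N.
size 0: {}; under {} N still reaches {C,J,R,S,V,W,Y} ∋ R.
size 1: {C}, {J}, {S} …(+3); under {C} N still reaches {J,R,S,V,W,Y} ∋ R.
size 2: {C,J}, {C,S}, {C,V} …(+12); under {C,J} N still reaches {R,S,V,W,Y} ∋ R.
N↔R cannot be blocked by any observed set — no back-door set.

N→R: no observed back-door set.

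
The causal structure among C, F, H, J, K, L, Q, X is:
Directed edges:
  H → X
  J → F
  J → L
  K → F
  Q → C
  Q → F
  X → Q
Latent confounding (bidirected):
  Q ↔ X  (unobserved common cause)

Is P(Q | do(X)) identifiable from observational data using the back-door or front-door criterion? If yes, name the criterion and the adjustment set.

desc(X)\{X}={C,F,Q}; candidates ⊆ {H,J,K,L}.
X↔Q: latent back-door arc(s) into X.
size 0: {}; under {} X still reaches {C,F,H,Q} ∋ Q.
size 1: {H}, {J}, {K} …(+1); under {H} X still reaches {C,F,Q} ∋ Q.
size 2: {H,J}, {H,K}, {H,L} …(+3); under {H,J} X still reaches {C,F,Q} ∋ Q.
X↔Q cannot be blocked by any observed set — no back-door set.
No mediator lies on a directed X→…→Q path.
Neither criterion identifies P(Q|do(X)) in this graph.

P(Q|do(X)): not identifiable (no BD/FD set).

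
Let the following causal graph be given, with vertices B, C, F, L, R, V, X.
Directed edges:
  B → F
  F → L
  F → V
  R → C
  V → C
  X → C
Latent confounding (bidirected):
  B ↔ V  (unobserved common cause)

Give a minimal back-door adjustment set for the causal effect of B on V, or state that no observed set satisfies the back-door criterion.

B→V: no observed back-door set.

desc(B)\{B}={C,F,L,V}; candidates ⊆ {R,X}.
B↔V: latent back-door arc(s) into B.
size 0: {}; under {} B still reaches {C,V} ∋ V.
size 1: {R}, {X}; under {R} B still reaches {C,V} ∋ V.
size 2: {R,X}; under {R,X} B still reaches {C,V} ∋ V.
B↔V cannot be blocked by any observed set — no back-door set.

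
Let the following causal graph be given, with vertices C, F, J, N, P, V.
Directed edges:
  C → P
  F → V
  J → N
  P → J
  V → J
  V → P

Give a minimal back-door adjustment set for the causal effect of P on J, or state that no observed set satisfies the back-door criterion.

P→J: minimal back-door set {V}.

desc(P)\{P}={J,N}; candidates ⊆ {C,F,V}.
size 0: {}; under {} P still reaches {C,F,J,N,V} ∋ J.
{V}: P⊥J given {V} in G with P→· removed — back-door holds.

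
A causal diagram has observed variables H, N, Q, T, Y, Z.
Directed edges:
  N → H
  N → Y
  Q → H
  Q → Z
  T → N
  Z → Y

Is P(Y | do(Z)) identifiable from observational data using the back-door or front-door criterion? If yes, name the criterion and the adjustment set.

desc(Z)\{Z}={Y}; candidates ⊆ {H,N,Q,T}.
∅: Z⊥Y given ∅ in G with Z→· removed — back-door holds.
P(Y|do(Z)) = P(Y|Z) — no adjustment needed.

P(Y|do(Z)): backdoor, adjust for ∅.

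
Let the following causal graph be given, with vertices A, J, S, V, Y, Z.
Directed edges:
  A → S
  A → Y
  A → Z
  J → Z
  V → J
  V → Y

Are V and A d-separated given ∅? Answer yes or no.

Yes — V ⊥ A | ∅.

Bayes-Ball from V | ∅ reaches {J,Y,Z}.
A ∉ reach(V|∅) ⇒ V ⊥ A | ∅.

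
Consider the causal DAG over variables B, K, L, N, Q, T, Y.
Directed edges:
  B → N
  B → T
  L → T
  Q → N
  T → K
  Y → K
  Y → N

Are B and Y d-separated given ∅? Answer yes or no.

Yes — B ⊥ Y | ∅.

Bayes-Ball from B | ∅ reaches {K,N,T}.
Y ∉ reach(B|∅) ⇒ B ⊥ Y | ∅.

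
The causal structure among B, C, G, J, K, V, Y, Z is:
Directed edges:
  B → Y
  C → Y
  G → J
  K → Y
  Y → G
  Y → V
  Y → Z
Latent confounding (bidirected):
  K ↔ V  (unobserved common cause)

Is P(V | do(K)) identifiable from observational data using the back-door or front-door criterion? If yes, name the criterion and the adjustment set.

desc(K)\{K}={G,J,V,Y,Z}; candidates ⊆ {B,C}.
K↔V: latent back-door arc(s) into K.
size 0: {}; under {} K still reaches {V} ∋ V.
size 1: {B}, {C}; under {B} K still reaches {V} ∋ V.
size 2: {B,C}; under {B,C} K still reaches {V} ∋ V.
K↔V cannot be blocked by any observed set — no back-door set.
{Y}: (i) intercepts every directed K→V path; (ii) no back-door K→{Y}; (iii) {K} blocks every back-door {Y}→V. Front-door holds.
P(V|do(K)) = Σ_{Y} P(Y|K) Σ_{K'} P(V|Y,K')P(K').

P(V|do(K)): frontdoor, adjust for {Y}.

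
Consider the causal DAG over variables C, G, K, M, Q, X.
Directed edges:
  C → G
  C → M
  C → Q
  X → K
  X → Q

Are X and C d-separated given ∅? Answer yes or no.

Yes — X ⊥ C | ∅.

Bayes-Ball from X | ∅ reaches {K,Q}.
C ∉ reach(X|∅) ⇒ X ⊥ C | ∅.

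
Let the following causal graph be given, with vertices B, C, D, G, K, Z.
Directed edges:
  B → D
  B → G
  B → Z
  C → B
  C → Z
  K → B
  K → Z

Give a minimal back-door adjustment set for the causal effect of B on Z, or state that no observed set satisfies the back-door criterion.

B→Z: minimal back-door set {C, K}.

desc(B)\{B}={D,G,Z}; candidates ⊆ {C,K}.
size 0: {}; under {} B still reaches {C,K,Z} ∋ Z.
size 1: {C}, {K}; under {C} B still reaches {K,Z} ∋ Z.
{C,K}: B⊥Z given {C,K} in G with B→· removed — back-door holds.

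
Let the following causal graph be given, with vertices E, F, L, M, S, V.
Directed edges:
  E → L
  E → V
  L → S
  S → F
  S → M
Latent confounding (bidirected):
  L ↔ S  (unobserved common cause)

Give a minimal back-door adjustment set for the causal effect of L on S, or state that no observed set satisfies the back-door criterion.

L→S: no observed back-door set.

desc(L)\{L}={F,M,S}; candidates ⊆ {E,V}.
L↔S: latent back-door arc(s) into L.
size 0: {}; under {} L still reaches {E,F,M,S,V} ∋ S.
size 1: {E}, {V}; under {E} L still reaches {F,M,S} ∋ S.
size 2: {E,V}; under {E,V} L still reaches {F,M,S} ∋ S.
L↔S cannot be blocked by any observed set — no back-door set.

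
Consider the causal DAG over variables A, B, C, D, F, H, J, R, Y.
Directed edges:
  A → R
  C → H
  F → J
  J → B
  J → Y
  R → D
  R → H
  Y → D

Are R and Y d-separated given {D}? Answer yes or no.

Bayes-Ball from R | {D} reaches {A,B,F,H,J,Y}.
Y ∈ reach(R|{D}) ⇒ R ⊥̸ Y | {D}.

No — R and Y are d-connected given {D}.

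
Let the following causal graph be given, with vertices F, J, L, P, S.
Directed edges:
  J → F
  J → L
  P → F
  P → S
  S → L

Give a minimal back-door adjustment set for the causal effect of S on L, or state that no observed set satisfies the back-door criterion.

S→L: minimal back-door set ∅.

desc(S)\{S}={L}; candidates ⊆ {F,J,P}.
∅: S⊥L given ∅ in G with S→· removed — back-door holds.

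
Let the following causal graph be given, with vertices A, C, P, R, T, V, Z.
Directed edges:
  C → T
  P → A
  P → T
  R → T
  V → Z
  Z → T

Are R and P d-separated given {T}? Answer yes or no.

No — R and P are d-connected given {T}.

Bayes-Ball from R | {T} reaches {A,C,P,V,Z}.
P ∈ reach(R|{T}) ⇒ R ⊥̸ P | {T}.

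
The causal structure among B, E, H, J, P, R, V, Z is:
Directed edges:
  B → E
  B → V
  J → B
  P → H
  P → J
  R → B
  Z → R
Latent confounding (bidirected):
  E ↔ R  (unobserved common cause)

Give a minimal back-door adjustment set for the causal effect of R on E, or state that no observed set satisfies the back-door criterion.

desc(R)\{R}={B,E,V}; candidates ⊆ {H,J,P,Z}.
R↔E: latent back-door arc(s) into R.
size 0: {}; under {} R still reaches {E,Z} ∋ E.
size 1: {H}, {J}, {P} …(+1); under {H} R still reaches {E,Z} ∋ E.
size 2: {H,J}, {H,P}, {H,Z} …(+3); under {H,J} R still reaches {E,Z} ∋ E.
R↔E cannot be blocked by any observed set — no back-door set.

R→E: no observed back-door set.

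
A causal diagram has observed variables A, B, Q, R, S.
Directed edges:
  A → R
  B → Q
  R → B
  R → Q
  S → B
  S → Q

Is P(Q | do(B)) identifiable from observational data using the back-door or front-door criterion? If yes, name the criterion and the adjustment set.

desc(B)\{B}={Q}; candidates ⊆ {A,R,S}.
size 0: {}; under {} B still reaches {A,Q,R,S} ∋ Q.
size 1: {A}, {R}, {S}; under {A} B still reaches {Q,R,S} ∋ Q.
{R,S}: B⊥Q given {R,S} in G with B→· removed — back-door holds.
P(Q|do(B)) = Σ_{R,S} P(Q|B,R,S)·P(R,S).

P(Q|do(B)): backdoor, adjust for {R, S}.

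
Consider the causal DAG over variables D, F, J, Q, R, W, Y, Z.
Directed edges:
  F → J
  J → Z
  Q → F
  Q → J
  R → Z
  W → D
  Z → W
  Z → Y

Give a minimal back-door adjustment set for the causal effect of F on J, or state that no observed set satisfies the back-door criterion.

desc(F)\{F}={D,J,W,Y,Z}; candidates ⊆ {Q,R}.
size 0: {}; under {} F still reaches {D,J,Q,W,Y,Z} ∋ J.
{Q}: F⊥J given {Q} in G with F→· removed — back-door holds.

F→J: minimal back-door set {Q}.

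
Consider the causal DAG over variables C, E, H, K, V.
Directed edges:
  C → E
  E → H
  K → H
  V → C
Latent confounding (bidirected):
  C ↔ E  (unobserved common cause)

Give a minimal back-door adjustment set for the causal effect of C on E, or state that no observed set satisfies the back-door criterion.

desc(C)\{C}={E,H}; candidates ⊆ {K,V}.
C↔E: latent back-door arc(s) into C.
size 0: {}; under {} C still reaches {E,H,V} ∋ E.
size 1: {K}, {V}; under {K} C still reaches {E,H,V} ∋ E.
size 2: {K,V}; under {K,V} C still reaches {E,H} ∋ E.
C↔E cannot be blocked by any observed set — no back-door set.

C→E: no observed back-door set.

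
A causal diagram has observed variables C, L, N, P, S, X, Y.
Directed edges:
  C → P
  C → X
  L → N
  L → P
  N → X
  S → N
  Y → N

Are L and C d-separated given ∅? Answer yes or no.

Bayes-Ball from L | ∅ reaches {N,P,X}.
C ∉ reach(L|∅) ⇒ L ⊥ C | ∅.

Yes — L ⊥ C | ∅.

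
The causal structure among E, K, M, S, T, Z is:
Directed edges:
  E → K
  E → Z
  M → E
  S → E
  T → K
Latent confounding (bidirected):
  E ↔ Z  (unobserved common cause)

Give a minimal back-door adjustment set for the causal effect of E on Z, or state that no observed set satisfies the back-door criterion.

E→Z: no observed back-door set.

desc(E)\{E}={K,Z}; candidates ⊆ {M,S,T}.
E↔Z: latent back-door arc(s) into E.
size 0: {}; under {} E still reaches {M,S,Z} ∋ Z.
size 1: {M}, {S}, {T}; under {M} E still reaches {S,Z} ∋ Z.
size 2: {M,S}, {M,T}, {S,T}; under {M,S} E still reaches {Z} ∋ Z.
E↔Z cannot be blocked by any observed set — no back-door set.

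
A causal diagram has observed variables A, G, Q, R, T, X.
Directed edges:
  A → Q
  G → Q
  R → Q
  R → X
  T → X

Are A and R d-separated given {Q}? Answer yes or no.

Bayes-Ball from A | {Q} reaches {G,R,X}.
R ∈ reach(A|{Q}) ⇒ A ⊥̸ R | {Q}.

No — A and R are d-connected given {Q}.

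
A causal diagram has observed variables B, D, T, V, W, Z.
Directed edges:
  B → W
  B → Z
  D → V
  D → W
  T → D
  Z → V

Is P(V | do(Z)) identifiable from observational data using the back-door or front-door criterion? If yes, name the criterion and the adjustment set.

desc(Z)\{Z}={V}; candidates ⊆ {B,D,T,W}.
∅: Z⊥V given ∅ in G with Z→· removed — back-door holds.
P(V|do(Z)) = P(V|Z) — no adjustment needed.

P(V|do(Z)): backdoor, adjust for ∅.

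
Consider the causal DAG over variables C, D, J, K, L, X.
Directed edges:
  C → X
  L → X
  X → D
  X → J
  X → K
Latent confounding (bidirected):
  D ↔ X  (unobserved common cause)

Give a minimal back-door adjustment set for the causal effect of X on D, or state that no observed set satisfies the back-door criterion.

desc(X)\{X}={D,J,K}; candidates ⊆ {C,L}.
X↔D: latent back-door arc(s) into X.
size 0: {}; under {} X still reaches {C,D,L} ∋ D.
size 1: {C}, {L}; under {C} X still reaches {D,L} ∋ D.
size 2: {C,L}; under {C,L} X still reaches {D} ∋ D.
X↔D cannot be blocked by any observed set — no back-door set.

X→D: no observed back-door set.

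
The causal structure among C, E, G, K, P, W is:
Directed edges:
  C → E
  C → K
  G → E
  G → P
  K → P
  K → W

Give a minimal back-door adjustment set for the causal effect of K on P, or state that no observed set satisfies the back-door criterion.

desc(K)\{K}={P,W}; candidates ⊆ {C,E,G}.
∅: K⊥P given ∅ in G with K→· removed — back-door holds.

K→P: minimal back-door set ∅.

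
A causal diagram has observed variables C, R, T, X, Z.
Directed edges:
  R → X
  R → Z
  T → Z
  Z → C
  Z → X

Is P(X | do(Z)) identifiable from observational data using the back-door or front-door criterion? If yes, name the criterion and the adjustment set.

desc(Z)\{Z}={C,X}; candidates ⊆ {R,T}.
size 0: {}; under {} Z still reaches {R,T,X} ∋ X.
{R}: Z⊥X given {R} in G with Z→· removed — back-door holds.
P(X|do(Z)) = Σ_{R} P(X|Z,R)·P(R).

P(X|do(Z)): backdoor, adjust for {R}.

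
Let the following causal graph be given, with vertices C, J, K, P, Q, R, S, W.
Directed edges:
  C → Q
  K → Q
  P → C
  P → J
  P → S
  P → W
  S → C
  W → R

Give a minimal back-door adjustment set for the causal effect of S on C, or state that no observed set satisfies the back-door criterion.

desc(S)\{S}={C,Q}; candidates ⊆ {J,K,P,R,W}.
size 0: {}; under {} S still reaches {C,J,P,Q,R,W} ∋ C.
{P}: S⊥C given {P} in G with S→· removed — back-door holds.

S→C: minimal back-door set {P}.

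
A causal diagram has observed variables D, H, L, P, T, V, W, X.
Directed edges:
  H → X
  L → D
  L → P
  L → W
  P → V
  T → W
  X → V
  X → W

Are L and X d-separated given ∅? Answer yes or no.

Bayes-Ball from L | ∅ reaches {D,P,V,W}.
X ∉ reach(L|∅) ⇒ L ⊥ X | ∅.

Yes — L ⊥ X | ∅.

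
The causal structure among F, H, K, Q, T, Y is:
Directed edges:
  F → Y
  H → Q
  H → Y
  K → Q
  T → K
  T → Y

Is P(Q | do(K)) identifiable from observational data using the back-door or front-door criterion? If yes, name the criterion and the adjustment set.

desc(K)\{K}={Q}; candidates ⊆ {F,H,T,Y}.
∅: K⊥Q given ∅ in G with K→· removed — back-door holds.
P(Q|do(K)) = P(Q|K) — no adjustment needed.

P(Q|do(K)): backdoor, adjust for ∅.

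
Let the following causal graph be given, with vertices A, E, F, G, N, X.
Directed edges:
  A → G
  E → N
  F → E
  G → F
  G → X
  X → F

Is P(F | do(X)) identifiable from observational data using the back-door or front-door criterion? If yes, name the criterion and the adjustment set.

desc(X)\{X}={E,F,N}; candidates ⊆ {A,G}.
size 0: {}; under {} X still reaches {A,E,F,G,N} ∋ F.
{G}: X⊥F given {G} in G with X→· removed — back-door holds.
P(F|do(X)) = Σ_{G} P(F|X,G)·P(G).

P(F|do(X)): backdoor, adjust for {G}.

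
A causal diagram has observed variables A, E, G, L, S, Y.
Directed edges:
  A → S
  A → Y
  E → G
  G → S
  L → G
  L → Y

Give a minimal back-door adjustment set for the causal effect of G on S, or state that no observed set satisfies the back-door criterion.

G→S: minimal back-door set ∅.

desc(G)\{G}={S}; candidates ⊆ {A,E,L,Y}.
∅: G⊥S given ∅ in G with G→· removed — back-door holds.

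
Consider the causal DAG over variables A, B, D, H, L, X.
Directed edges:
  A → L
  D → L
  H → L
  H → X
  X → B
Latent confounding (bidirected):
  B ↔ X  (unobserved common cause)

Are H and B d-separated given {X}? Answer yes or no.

No — H and B are d-connected given {X}.

Bayes-Ball from H | {X} reaches {B,L}.
B ∈ reach(H|{X}) ⇒ H ⊥̸ B | {X}.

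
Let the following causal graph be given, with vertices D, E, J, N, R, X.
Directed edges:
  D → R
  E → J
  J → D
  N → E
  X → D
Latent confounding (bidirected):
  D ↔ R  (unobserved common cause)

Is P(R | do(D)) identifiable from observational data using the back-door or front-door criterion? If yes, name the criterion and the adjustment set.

desc(D)\{D}={R}; candidates ⊆ {E,J,N,X}.
D↔R: latent back-door arc(s) into D.
size 0: {}; under {} D still reaches {E,J,N,R,X} ∋ R.
size 1: {E}, {J}, {N} …(+1); under {E} D still reaches {J,R,X} ∋ R.
size 2: {E,J}, {E,N}, {E,X} …(+3); under {E,J} D still reaches {R,X} ∋ R.
D↔R cannot be blocked by any observed set — no back-door set.
No mediator lies on a directed D→…→R path.
Neither criterion identifies P(R|do(D)) in this graph.

P(R|do(D)): not identifiable (no BD/FD set).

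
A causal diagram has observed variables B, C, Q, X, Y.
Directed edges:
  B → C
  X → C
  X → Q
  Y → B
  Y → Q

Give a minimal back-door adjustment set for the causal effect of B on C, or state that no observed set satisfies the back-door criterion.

B→C: minimal back-door set ∅.

desc(B)\{B}={C}; candidates ⊆ {Q,X,Y}.
∅: B⊥C given ∅ in G with B→· removed — back-door holds.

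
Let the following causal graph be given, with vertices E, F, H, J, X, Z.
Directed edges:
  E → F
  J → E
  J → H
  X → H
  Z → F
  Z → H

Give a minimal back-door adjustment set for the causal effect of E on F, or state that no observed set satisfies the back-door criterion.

E→F: minimal back-door set ∅.

desc(E)\{E}={F}; candidates ⊆ {H,J,X,Z}.
∅: E⊥F given ∅ in G with E→· removed — back-door holds.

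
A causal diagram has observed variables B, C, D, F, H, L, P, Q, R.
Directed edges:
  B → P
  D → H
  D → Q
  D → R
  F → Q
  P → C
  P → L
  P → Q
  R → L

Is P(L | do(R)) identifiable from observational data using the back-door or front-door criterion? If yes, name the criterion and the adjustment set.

P(L|do(R)): backdoor, adjust for ∅.

desc(R)\{R}={L}; candidates ⊆ {B,C,D,F,H,P,Q}.
∅: R⊥L given ∅ in G with R→· removed — back-door holds.
P(L|do(R)) = P(L|R) — no adjustment needed.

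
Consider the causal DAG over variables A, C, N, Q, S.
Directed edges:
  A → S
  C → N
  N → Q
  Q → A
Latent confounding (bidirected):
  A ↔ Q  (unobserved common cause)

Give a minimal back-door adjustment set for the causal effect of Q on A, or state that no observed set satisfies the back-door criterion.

desc(Q)\{Q}={A,S}; candidates ⊆ {C,N}.
Q↔A: latent back-door arc(s) into Q.
size 0: {}; under {} Q still reaches {A,C,N,S} ∋ A.
size 1: {C}, {N}; under {C} Q still reaches {A,N,S} ∋ A.
size 2: {C,N}; under {C,N} Q still reaches {A,S} ∋ A.
Q↔A cannot be blocked by any observed set — no back-door set.

Q→A: no observed back-door set.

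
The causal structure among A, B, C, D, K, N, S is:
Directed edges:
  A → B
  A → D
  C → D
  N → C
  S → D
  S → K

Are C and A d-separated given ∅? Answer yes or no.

Yes — C ⊥ A | ∅.

Bayes-Ball from C | ∅ reaches {D,N}.
A ∉ reach(C|∅) ⇒ C ⊥ A | ∅.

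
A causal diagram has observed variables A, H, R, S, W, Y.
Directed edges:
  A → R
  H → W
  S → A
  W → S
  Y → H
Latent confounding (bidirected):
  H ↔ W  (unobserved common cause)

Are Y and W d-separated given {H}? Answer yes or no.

Bayes-Ball from Y | {H} reaches {A,R,S,W}.
W ∈ reach(Y|{H}) ⇒ Y ⊥̸ W | {H}.

No — Y and W are d-connected given {H}.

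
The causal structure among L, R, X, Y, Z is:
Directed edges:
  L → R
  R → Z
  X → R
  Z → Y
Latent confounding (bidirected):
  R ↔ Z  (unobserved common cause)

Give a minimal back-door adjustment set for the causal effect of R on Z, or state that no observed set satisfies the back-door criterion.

R→Z: no observed back-door set.

desc(R)\{R}={Y,Z}; candidates ⊆ {L,X}.
R↔Z: latent back-door arc(s) into R.
size 0: {}; under {} R still reaches {L,X,Y,Z} ∋ Z.
size 1: {L}, {X}; under {L} R still reaches {X,Y,Z} ∋ Z.
size 2: {L,X}; under {L,X} R still reaches {Y,Z} ∋ Z.
R↔Z cannot be blocked by any observed set — no back-door set.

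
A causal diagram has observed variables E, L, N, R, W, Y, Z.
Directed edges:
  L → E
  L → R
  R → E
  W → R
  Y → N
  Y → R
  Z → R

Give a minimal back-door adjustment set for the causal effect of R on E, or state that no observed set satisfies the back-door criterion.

desc(R)\{R}={E}; candidates ⊆ {L,N,W,Y,Z}.
size 0: {}; under {} R still reaches {E,L,N,W,Y,Z} ∋ E.
{L}: R⊥E given {L} in G with R→· removed — back-door holds.

R→E: minimal back-door set {L}.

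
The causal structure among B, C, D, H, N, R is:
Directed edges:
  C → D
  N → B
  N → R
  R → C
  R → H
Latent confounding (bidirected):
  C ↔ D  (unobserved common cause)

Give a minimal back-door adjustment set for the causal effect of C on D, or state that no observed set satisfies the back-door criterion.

desc(C)\{C}={D}; candidates ⊆ {B,H,N,R}.
C↔D: latent back-door arc(s) into C.
size 0: {}; under {} C still reaches {B,D,H,N,R} ∋ D.
size 1: {B}, {H}, {N} …(+1); under {B} C still reaches {D,H,N,R} ∋ D.
size 2: {B,H}, {B,N}, {B,R} …(+3); under {B,H} C still reaches {D,N,R} ∋ D.
C↔D cannot be blocked by any observed set — no back-door set.

C→D: no observed back-door set.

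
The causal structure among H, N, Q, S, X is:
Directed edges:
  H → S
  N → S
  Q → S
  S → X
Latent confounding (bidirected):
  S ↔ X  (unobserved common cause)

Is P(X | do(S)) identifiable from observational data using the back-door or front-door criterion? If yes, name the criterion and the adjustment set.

desc(S)\{S}={X}; candidates ⊆ {H,N,Q}.
S↔X: latent back-door arc(s) into S.
size 0: {}; under {} S still reaches {H,N,Q,X} ∋ X.
size 1: {H}, {N}, {Q}; under {H} S still reaches {N,Q,X} ∋ X.
size 2: {H,N}, {H,Q}, {N,Q}; under {H,N} S still reaches {Q,X} ∋ X.
S↔X cannot be blocked by any observed set — no back-door set.
No mediator lies on a directed S→…→X path.
Neither criterion identifies P(X|do(S)) in this graph.

P(X|do(S)): not identifiable (no BD/FD set).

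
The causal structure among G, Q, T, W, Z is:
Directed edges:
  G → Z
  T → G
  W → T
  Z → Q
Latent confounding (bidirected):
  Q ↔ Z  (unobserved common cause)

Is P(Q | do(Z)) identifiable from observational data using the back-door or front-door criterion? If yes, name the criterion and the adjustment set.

desc(Z)\{Z}={Q}; candidates ⊆ {G,T,W}.
Z↔Q: latent back-door arc(s) into Z.
size 0: {}; under {} Z still reaches {G,Q,T,W} ∋ Q.
size 1: {G}, {T}, {W}; under {G} Z still reaches {Q} ∋ Q.
size 2: {G,T}, {G,W}, {T,W}; under {G,T} Z still reaches {Q} ∋ Q.
Z↔Q cannot be blocked by any observed set — no back-door set.
No mediator lies on a directed Z→…→Q path.
Neither criterion identifies P(Q|do(Z)) in this graph.

P(Q|do(Z)): not identifiable (no BD/FD set).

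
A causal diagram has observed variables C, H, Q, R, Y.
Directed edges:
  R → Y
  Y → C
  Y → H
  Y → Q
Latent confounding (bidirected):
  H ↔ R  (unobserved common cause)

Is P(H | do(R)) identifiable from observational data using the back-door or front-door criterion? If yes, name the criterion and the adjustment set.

P(H|do(R)): frontdoor, adjust for {Y}.

desc(R)\{R}={C,H,Q,Y}; candidates ⊆ {—}.
R↔H: latent back-door arc(s) into R.
size 0: {}; under {} R still reaches {H} ∋ H.
R↔H cannot be blocked by any observed set — no back-door set.
{Y}: (i) intercepts every directed R→H path; (ii) no back-door R→{Y}; (iii) {R} blocks every back-door {Y}→H. Front-door holds.
P(H|do(R)) = Σ_{Y} P(Y|R) Σ_{R'} P(H|Y,R')P(R').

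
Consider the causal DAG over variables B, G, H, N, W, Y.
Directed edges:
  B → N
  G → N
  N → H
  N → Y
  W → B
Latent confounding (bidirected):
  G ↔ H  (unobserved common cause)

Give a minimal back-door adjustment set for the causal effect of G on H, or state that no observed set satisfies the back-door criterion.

G→H: no observed back-door set.

desc(G)\{G}={H,N,Y}; candidates ⊆ {B,W}.
G↔H: latent back-door arc(s) into G.
size 0: {}; under {} G still reaches {H} ∋ H.
size 1: {B}, {W}; under {B} G still reaches {H} ∋ H.
size 2: {B,W}; under {B,W} G still reaches {H} ∋ H.
G↔H cannot be blocked by any observed set — no back-door set.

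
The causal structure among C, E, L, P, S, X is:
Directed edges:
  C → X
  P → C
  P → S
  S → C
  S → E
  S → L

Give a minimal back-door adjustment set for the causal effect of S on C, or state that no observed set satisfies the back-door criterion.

desc(S)\{S}={C,E,L,X}; candidates ⊆ {P}.
size 0: {}; under {} S still reaches {C,P,X} ∋ C.
{P}: S⊥C given {P} in G with S→· removed — back-door holds.

S→C: minimal back-door set {P}.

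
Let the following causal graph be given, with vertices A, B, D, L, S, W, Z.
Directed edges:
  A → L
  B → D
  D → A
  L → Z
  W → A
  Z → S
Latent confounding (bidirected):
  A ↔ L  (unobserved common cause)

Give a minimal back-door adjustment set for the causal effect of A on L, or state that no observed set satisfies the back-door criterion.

A→L: no observed back-door set.

desc(A)\{A}={L,S,Z}; candidates ⊆ {B,D,W}.
A↔L: latent back-door arc(s) into A.
size 0: {}; under {} A still reaches {B,D,L,S,W,Z} ∋ L.
size 1: {B}, {D}, {W}; under {B} A still reaches {D,L,S,W,Z} ∋ L.
size 2: {B,D}, {B,W}, {D,W}; under {B,D} A still reaches {L,S,W,Z} ∋ L.
A↔L cannot be blocked by any observed set — no back-door set.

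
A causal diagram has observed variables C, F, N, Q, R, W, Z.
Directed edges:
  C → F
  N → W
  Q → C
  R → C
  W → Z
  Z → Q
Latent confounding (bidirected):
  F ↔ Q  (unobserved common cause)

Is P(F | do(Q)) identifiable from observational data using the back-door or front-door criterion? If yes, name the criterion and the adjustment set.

P(F|do(Q)): frontdoor, adjust for {C}.

desc(Q)\{Q}={C,F}; candidates ⊆ {N,R,W,Z}.
Q↔F: latent back-door arc(s) into Q.
size 0: {}; under {} Q still reaches {F,N,W,Z} ∋ F.
size 1: {N}, {R}, {W} …(+1); under {N} Q still reaches {F,W,Z} ∋ F.
size 2: {N,R}, {N,W}, {N,Z} …(+3); under {N,R} Q still reaches {F,W,Z} ∋ F.
Q↔F cannot be blocked by any observed set — no back-door set.
{C}: (i) intercepts every directed Q→F path; (ii) no back-door Q→{C}; (iii) {Q} blocks every back-door {C}→F. Front-door holds.
P(F|do(Q)) = Σ_{C} P(C|Q) Σ_{Q'} P(F|C,Q')P(Q').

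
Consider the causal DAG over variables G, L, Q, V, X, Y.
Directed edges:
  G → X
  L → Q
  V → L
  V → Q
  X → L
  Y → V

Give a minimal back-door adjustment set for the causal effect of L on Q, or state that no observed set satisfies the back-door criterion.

desc(L)\{L}={Q}; candidates ⊆ {G,V,X,Y}.
size 0: {}; under {} L still reaches {G,Q,V,X,Y} ∋ Q.
{V}: L⊥Q given {V} in G with L→· removed — back-door holds.

L→Q: minimal back-door set {V}.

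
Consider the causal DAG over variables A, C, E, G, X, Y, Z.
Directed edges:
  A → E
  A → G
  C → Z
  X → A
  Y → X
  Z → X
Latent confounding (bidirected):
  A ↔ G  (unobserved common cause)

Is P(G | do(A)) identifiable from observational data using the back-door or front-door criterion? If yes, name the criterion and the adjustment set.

desc(A)\{A}={E,G}; candidates ⊆ {C,X,Y,Z}.
A↔G: latent back-door arc(s) into A.
size 0: {}; under {} A still reaches {C,G,X,Y,Z} ∋ G.
size 1: {C}, {X}, {Y} …(+1); under {C} A still reaches {G,X,Y,Z} ∋ G.
size 2: {C,X}, {C,Y}, {C,Z} …(+3); under {C,X} A still reaches {G} ∋ G.
A↔G cannot be blocked by any observed set — no back-door set.
No mediator lies on a directed A→…→G path.
Neither criterion identifies P(G|do(A)) in this graph.

P(G|do(A)): not identifiable (no BD/FD set).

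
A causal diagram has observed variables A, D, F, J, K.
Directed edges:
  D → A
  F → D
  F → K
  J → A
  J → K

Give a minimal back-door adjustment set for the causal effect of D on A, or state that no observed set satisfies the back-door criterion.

desc(D)\{D}={A}; candidates ⊆ {F,J,K}.
∅: D⊥A given ∅ in G with D→· removed — back-door holds.

D→A: minimal back-door set ∅.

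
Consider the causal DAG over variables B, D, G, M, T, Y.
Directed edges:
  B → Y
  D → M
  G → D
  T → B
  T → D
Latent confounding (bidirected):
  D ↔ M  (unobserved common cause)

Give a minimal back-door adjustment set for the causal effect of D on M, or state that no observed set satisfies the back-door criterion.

D→M: no observed back-door set.

desc(D)\{D}={M}; candidates ⊆ {B,G,T,Y}.
D↔M: latent back-door arc(s) into D.
size 0: {}; under {} D still reaches {B,G,M,T,Y} ∋ M.
size 1: {B}, {G}, {T} …(+1); under {B} D still reaches {G,M,T} ∋ M.
size 2: {B,G}, {B,T}, {B,Y} …(+3); under {B,G} D still reaches {M,T} ∋ M.
D↔M cannot be blocked by any observed set — no back-door set.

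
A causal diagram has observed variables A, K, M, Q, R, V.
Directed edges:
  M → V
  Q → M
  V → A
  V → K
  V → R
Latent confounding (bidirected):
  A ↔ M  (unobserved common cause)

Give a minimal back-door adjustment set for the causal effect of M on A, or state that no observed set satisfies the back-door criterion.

M→A: no observed back-door set.

desc(M)\{M}={A,K,R,V}; candidates ⊆ {Q}.
M↔A: latent back-door arc(s) into M.
size 0: {}; under {} M still reaches {A,Q} ∋ A.
size 1: {Q}; under {Q} M still reaches {A} ∋ A.
M↔A cannot be blocked by any observed set — no back-door set.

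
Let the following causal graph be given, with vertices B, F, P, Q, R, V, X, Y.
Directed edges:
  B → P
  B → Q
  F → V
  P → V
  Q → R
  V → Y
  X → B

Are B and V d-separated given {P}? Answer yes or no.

Yes — B ⊥ V | {P}.

Bayes-Ball from B | {P} reaches {Q,R,X}.
V ∉ reach(B|{P}) ⇒ B ⊥ V | {P}.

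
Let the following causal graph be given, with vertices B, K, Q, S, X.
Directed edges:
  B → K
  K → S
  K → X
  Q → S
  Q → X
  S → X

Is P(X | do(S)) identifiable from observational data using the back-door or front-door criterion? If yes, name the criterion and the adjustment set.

desc(S)\{S}={X}; candidates ⊆ {B,K,Q}.
size 0: {}; under {} S still reaches {B,K,Q,X} ∋ X.
size 1: {B}, {K}, {Q}; under {B} S still reaches {K,Q,X} ∋ X.
{K,Q}: S⊥X given {K,Q} in G with S→· removed — back-door holds.
P(X|do(S)) = Σ_{K,Q} P(X|S,K,Q)·P(K,Q).

P(X|do(S)): backdoor, adjust for {K, Q}.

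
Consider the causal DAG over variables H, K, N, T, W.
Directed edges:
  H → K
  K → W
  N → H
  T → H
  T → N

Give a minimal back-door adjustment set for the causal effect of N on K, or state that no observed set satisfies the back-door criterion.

N→K: minimal back-door set {T}.

desc(N)\{N}={H,K,W}; candidates ⊆ {T}.
size 0: {}; under {} N still reaches {H,K,T,W} ∋ K.
{T}: N⊥K given {T} in G with N→· removed — back-door holds.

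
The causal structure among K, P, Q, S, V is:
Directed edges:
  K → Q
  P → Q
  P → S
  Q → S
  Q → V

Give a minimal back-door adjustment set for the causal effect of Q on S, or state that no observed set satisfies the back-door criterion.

Q→S: minimal back-door set {P}.

desc(Q)\{Q}={S,V}; candidates ⊆ {K,P}.
size 0: {}; under {} Q still reaches {K,P,S} ∋ S.
{P}: Q⊥S given {P} in G with Q→· removed — back-door holds.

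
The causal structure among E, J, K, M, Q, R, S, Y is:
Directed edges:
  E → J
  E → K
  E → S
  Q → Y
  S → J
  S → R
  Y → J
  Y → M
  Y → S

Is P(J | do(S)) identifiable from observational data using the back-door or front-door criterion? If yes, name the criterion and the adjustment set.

desc(S)\{S}={J,R}; candidates ⊆ {E,K,M,Q,Y}.
size 0: {}; under {} S still reaches {E,J,K,M,Q,Y} ∋ J.
size 1: {E}, {K}, {M} …(+2); under {E} S still reaches {J,M,Q,Y} ∋ J.
{E,Y}: S⊥J given {E,Y} in G with S→· removed — back-door holds.
P(J|do(S)) = Σ_{E,Y} P(J|S,E,Y)·P(E,Y).

P(J|do(S)): backdoor, adjust for {E, Y}.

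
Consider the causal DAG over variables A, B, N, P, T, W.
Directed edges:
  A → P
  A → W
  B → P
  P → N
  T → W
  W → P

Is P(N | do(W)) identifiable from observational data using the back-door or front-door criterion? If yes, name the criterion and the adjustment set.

desc(W)\{W}={N,P}; candidates ⊆ {A,B,T}.
size 0: {}; under {} W still reaches {A,N,P,T} ∋ N.
{A}: W⊥N given {A} in G with W→· removed — back-door holds.
P(N|do(W)) = Σ_{A} P(N|W,A)·P(A).

P(N|do(W)): backdoor, adjust for {A}.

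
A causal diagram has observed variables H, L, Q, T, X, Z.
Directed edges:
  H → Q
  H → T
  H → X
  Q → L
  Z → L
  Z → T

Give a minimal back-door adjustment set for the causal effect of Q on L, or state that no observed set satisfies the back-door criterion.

Q→L: minimal back-door set ∅.

desc(Q)\{Q}={L}; candidates ⊆ {H,T,X,Z}.
∅: Q⊥L given ∅ in G with Q→· removed — back-door holds.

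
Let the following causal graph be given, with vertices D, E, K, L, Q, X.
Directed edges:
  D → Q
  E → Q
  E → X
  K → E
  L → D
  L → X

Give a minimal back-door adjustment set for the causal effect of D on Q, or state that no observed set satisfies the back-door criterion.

desc(D)\{D}={Q}; candidates ⊆ {E,K,L,X}.
∅: D⊥Q given ∅ in G with D→· removed — back-door holds.

D→Q: minimal back-door set ∅.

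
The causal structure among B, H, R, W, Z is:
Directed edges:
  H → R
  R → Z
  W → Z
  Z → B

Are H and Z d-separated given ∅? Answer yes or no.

Bayes-Ball from H | ∅ reaches {B,R,Z}.
Z ∈ reach(H|∅) ⇒ H ⊥̸ Z | ∅.

No — H and Z are d-connected given ∅.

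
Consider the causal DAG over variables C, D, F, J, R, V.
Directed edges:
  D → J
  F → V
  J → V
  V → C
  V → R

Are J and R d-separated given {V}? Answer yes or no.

Yes — J ⊥ R | {V}.

Bayes-Ball from J | {V} reaches {D,F}.
R ∉ reach(J|{V}) ⇒ J ⊥ R | {V}.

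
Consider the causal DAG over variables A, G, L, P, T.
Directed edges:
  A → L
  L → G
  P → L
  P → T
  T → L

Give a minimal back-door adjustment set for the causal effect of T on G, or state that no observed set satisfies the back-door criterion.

desc(T)\{T}={G,L}; candidates ⊆ {A,P}.
size 0: {}; under {} T still reaches {G,L,P} ∋ G.
{P}: T⊥G given {P} in G with T→· removed — back-door holds.

T→G: minimal back-door set {P}.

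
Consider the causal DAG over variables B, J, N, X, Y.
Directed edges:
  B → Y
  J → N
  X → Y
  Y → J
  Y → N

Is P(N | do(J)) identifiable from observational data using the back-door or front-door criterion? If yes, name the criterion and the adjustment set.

desc(J)\{J}={N}; candidates ⊆ {B,X,Y}.
size 0: {}; under {} J still reaches {B,N,X,Y} ∋ N.
{Y}: J⊥N given {Y} in G with J→· removed — back-door holds.
P(N|do(J)) = Σ_{Y} P(N|J,Y)·P(Y).

P(N|do(J)): backdoor, adjust for {Y}.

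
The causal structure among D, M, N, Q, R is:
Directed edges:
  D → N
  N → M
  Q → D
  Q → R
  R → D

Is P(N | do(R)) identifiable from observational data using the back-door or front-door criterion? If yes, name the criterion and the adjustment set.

P(N|do(R)): backdoor, adjust for {Q}.

desc(R)\{R}={D,M,N}; candidates ⊆ {Q}.
size 0: {}; under {} R still reaches {D,M,N,Q} ∋ N.
{Q}: R⊥N given {Q} in G with R→· removed — back-door holds.
P(N|do(R)) = Σ_{Q} P(N|R,Q)·P(Q).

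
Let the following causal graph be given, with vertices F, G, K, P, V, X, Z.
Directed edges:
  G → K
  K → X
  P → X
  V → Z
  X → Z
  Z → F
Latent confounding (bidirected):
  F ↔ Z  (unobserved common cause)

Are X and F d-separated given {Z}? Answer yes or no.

Bayes-Ball from X | {Z} reaches {F,G,K,P,V}.
F ∈ reach(X|{Z}) ⇒ X ⊥̸ F | {Z}.

No — X and F are d-connected given {Z}.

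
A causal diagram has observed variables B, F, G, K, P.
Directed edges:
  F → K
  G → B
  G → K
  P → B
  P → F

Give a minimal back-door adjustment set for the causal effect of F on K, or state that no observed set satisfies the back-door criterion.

F→K: minimal back-door set ∅.

desc(F)\{F}={K}; candidates ⊆ {B,G,P}.
∅: F⊥K given ∅ in G with F→· removed — back-door holds.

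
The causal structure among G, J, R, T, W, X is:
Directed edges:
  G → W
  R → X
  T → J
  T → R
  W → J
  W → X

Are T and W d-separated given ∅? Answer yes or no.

Bayes-Ball from T | ∅ reaches {J,R,X}.
W ∉ reach(T|∅) ⇒ T ⊥ W | ∅.

Yes — T ⊥ W | ∅.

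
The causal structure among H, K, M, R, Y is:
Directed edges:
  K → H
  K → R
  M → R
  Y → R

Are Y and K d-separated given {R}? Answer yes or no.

No — Y and K are d-connected given {R}.

Bayes-Ball from Y | {R} reaches {H,K,M}.
K ∈ reach(Y|{R}) ⇒ Y ⊥̸ K | {R}.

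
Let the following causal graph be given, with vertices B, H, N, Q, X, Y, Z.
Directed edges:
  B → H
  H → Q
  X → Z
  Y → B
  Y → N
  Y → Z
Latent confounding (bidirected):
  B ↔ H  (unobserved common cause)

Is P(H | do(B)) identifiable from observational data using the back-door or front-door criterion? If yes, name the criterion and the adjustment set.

desc(B)\{B}={H,Q}; candidates ⊆ {N,X,Y,Z}.
B↔H: latent back-door arc(s) into B.
size 0: {}; under {} B still reaches {H,N,Q,Y,Z} ∋ H.
size 1: {N}, {X}, {Y} …(+1); under {N} B still reaches {H,Q,Y,Z} ∋ H.
size 2: {N,X}, {N,Y}, {N,Z} …(+3); under {N,X} B still reaches {H,Q,Y,Z} ∋ H.
B↔H cannot be blocked by any observed set — no back-door set.
No mediator lies on a directed B→…→H path.
Neither criterion identifies P(H|do(B)) in this graph.

P(H|do(B)): not identifiable (no BD/FD set).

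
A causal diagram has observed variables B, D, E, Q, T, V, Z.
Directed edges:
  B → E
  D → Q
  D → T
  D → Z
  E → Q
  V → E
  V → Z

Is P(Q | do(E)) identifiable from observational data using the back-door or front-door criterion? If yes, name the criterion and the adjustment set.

desc(E)\{E}={Q}; candidates ⊆ {B,D,T,V,Z}.
∅: E⊥Q given ∅ in G with E→· removed — back-door holds.
P(Q|do(E)) = P(Q|E) — no adjustment needed.

P(Q|do(E)): backdoor, adjust for ∅.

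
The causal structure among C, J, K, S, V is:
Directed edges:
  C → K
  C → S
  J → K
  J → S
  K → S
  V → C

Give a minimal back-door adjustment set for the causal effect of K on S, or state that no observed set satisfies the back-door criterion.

desc(K)\{K}={S}; candidates ⊆ {C,J,V}.
size 0: {}; under {} K still reaches {C,J,S,V} ∋ S.
size 1: {C}, {J}, {V}; under {C} K still reaches {J,S} ∋ S.
{C,J}: K⊥S given {C,J} in G with K→· removed — back-door holds.

K→S: minimal back-door set {C, J}.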